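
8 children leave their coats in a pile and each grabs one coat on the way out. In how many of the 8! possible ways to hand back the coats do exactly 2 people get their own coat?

7420

Choose which 2 of the 8 are fixed: C(8,2) = 28.
The remaining 6 must be deranged: !6 = 265.
Total: 28 × 265 = 7420.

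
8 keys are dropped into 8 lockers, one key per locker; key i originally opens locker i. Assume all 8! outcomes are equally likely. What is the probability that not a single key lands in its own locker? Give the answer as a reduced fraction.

2119/5760

Favorable outcomes: !8 = 14833.
Total outcomes: 8! = 40320.
Probability = 14833/40320 = 2119/5760.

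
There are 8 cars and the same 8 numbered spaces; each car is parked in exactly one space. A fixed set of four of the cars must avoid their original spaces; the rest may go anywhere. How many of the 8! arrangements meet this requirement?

24024

Inclusion-exclusion on the 4 forbidden self-matches:
Σ_{j=0}^{4} (-1)^j C(4,j)(8-j)!
= C(4,0)·8! - C(4,1)·7! + C(4,2)·6! - C(4,3)·5! + C(4,4)·4!
= 40320 - 20160 + 4320 - 480 + 24
= 24024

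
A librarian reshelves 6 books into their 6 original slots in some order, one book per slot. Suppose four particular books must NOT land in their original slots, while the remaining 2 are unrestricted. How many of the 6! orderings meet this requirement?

Inclusion-exclusion on the 4 forbidden self-matches:
Σ_{j=0}^{4} (-1)^j C(4,j)(6-j)!
= C(4,0)·6! - C(4,1)·5! + C(4,2)·4! - C(4,3)·3! + C(4,4)·2!
= 720 - 480 + 144 - 24 + 2
= 362

362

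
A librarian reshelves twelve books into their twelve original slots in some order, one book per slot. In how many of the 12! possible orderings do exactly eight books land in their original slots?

Choose which 8 of the 12 are fixed: C(12,8) = 495.
The remaining 4 must be deranged: !4 = 9.
Total: 495 × 9 = 4455.

4455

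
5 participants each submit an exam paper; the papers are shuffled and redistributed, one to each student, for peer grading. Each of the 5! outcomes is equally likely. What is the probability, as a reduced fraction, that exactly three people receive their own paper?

1/12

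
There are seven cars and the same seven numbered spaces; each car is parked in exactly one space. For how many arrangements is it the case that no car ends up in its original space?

1854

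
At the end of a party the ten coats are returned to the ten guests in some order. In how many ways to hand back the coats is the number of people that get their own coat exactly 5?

Pick the 5 fixed positions: C(10,5) = 252 ways.
The remaining 5 must be deranged: !5 = 44.
Total: 252 × 44 = 11088.

11088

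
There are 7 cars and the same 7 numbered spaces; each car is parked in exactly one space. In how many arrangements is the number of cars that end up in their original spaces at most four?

5018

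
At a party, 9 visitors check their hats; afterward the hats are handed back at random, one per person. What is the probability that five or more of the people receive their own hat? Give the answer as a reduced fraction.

Favorable outcomes: Σ_{i≥5} C(9,i)·!(9-i) = 126·9 + 84·2 + 36·1 + 9·0 + 1·1 = 1339.
Total outcomes: 9! = 362880.
Probability = 1339/362880 = 1339/362880.

1339/362880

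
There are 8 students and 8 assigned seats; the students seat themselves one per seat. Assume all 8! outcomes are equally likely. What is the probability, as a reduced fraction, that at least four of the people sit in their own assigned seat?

Favorable outcomes: Σ_{i≥4} C(8,i)·!(8-i) = 70·9 + 56·2 + 28·1 + 8·0 + 1·1 = 771.
Total outcomes: 8! = 40320.
Probability = 771/40320 = 257/13440.

257/13440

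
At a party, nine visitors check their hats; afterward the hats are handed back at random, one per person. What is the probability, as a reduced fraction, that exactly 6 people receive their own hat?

1/2160

Favorable outcomes: C(9,6)·!3 = 84·2 = 168.
Total outcomes: 9! = 362880.
Probability = 168/362880 = 1/2160.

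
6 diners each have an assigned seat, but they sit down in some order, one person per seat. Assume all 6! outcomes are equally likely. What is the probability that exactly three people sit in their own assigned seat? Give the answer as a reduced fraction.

Favorable outcomes: C(6,3)·!3 = 20·2 = 40.
Total outcomes: 6! = 720.
Probability = 40/720 = 1/18.

1/18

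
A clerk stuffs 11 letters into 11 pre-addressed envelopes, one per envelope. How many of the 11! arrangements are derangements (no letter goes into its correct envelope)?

14684570

The subfactorial !11 = [11!/e] (nearest integer).
11! = 39916800, and 39916800/e ≈ 14684570.08, so !11 = 14684570.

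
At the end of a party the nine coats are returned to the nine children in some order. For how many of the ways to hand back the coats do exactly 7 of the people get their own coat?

36

Choose which 7 of the 9 are fixed: C(9,7) = 36.
The remaining 2 must be deranged: !2 = 1.
Total: 36 × 1 = 36.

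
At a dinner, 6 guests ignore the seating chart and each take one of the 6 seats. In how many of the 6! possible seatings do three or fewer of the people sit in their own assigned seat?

704

Sum C(6,i)·!(6-i) for i = 0..3:
  i=0: C(6,0)·!6 = 1·265 = 265
  i=1: C(6,1)·!5 = 6·44 = 264
  i=2: C(6,2)·!4 = 15·9 = 135
  i=3: C(6,3)·!3 = 20·2 = 40
Total = 704.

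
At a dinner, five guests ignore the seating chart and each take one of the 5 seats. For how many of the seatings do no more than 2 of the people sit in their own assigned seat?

# with exactly i fixed is C(5,i)·!(5-i); sum over i=0..2:
  i=0: C(5,0)·!5 = 1·44 = 44
  i=1: C(5,1)·!4 = 5·9 = 45
  i=2: C(5,2)·!3 = 10·2 = 20
Total = 109.

109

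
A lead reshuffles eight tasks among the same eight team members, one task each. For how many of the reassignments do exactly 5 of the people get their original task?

112

Choose which 5 of the 8 are fixed: C(8,5) = 56.
The other 3 form a derangement: !3 = 2.
Total: 56 × 2 = 112.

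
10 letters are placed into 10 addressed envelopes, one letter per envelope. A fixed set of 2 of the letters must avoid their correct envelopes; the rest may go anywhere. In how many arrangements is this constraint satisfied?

2943360

Inclusion-exclusion on the 2 forbidden self-matches:
Σ_{j=0}^{2} (-1)^j C(2,j)(10-j)!
= C(2,0)·10! - C(2,1)·9! + C(2,2)·8!
= 3628800 - 725760 + 40320
= 2943360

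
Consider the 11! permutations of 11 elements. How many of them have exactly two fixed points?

7342280

Choose which 2 of the 11 are fixed: C(11,2) = 55.
The other 9 form a derangement: !9 = 133496.
Total: 55 × 133496 = 7342280.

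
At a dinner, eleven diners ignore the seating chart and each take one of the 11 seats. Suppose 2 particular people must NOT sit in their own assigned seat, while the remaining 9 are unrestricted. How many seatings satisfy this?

33022080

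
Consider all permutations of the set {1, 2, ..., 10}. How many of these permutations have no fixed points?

1334961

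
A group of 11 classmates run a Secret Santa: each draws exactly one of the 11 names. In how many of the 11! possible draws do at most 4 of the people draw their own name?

# with exactly i fixed is C(11,i)·!(11-i); sum over i=0..4:
  i=0: C(11,0)·!11 = 1·14684570 = 14684570
  i=1: C(11,1)·!10 = 11·1334961 = 14684571
  i=2: C(11,2)·!9 = 55·133496 = 7342280
  i=3: C(11,3)·!8 = 165·14833 = 2447445
  i=4: C(11,4)·!7 = 330·1854 = 611820
Total = 39770686.

39770686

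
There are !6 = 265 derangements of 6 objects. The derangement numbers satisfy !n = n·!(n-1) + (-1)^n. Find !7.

!7 = 7·265 - 1 = 1854.

1854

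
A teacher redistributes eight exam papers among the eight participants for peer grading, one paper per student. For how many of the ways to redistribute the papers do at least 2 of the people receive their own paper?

10655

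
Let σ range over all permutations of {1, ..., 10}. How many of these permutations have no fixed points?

!10 is the nearest integer to 10!/e.
10! = 3628800, and 3628800/e ≈ 1334960.92, so !10 = 1334961.

1334961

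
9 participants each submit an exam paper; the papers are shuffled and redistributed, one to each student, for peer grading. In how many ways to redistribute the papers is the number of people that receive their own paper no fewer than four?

6883

Sum C(9,i)·!(9-i) for i = 4..9:
  i=4: C(9,4)·!5 = 126·44 = 5544
  i=5: C(9,5)·!4 = 126·9 = 1134
  i=6: C(9,6)·!3 = 84·2 = 168
  i=7: C(9,7)·!2 = 36·1 = 36
  i=8: C(9,8)·!1 = 9·0 = 0
  i=9: C(9,9)·!0 = 1·1 = 1
Total = 6883.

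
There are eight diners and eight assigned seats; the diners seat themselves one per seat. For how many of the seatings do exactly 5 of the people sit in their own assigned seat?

112

Choose which 5 of the 8 are fixed: C(8,5) = 56.
The remaining 3 must be deranged: !3 = 2.
Total: 56 × 2 = 112.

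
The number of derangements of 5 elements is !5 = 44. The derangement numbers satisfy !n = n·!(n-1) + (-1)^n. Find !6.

265

!6 = 6·44 + 1 = 265.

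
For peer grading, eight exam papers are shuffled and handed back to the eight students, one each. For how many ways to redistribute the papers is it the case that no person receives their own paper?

The subfactorial !8 = [8!/e] (nearest integer).
8! = 40320, and 40320/e ≈ 14832.90, so !8 = 14833.

14833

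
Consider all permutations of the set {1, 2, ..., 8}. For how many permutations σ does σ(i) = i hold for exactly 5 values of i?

112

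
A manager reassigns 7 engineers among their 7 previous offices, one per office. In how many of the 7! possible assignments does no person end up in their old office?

By inclusion-exclusion, !7 = Σ (-1)^k · 7!/k! for k=0..7
= 7! - 7!/1! + 7!/2! - 7!/3! + 7!/4! - 7!/5! + 7!/6! - 7!/7!
= 5040 - 5040 + 2520 - 840 + 210 - 42 + 7 - 1
= 1854

1854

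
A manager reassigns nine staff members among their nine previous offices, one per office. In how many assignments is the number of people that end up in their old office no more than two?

333737

# with exactly i fixed is C(9,i)·!(9-i); sum over i=0..2:
  i=0: C(9,0)·!9 = 1·133496 = 133496
  i=1: C(9,1)·!8 = 9·14833 = 133497
  i=2: C(9,2)·!7 = 36·1854 = 66744
Total = 333737.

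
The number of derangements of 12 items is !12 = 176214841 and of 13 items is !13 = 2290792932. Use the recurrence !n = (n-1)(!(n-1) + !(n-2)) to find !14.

32071101049

!14 = (14-1)·(!13 + !12) = 13·(2290792932 + 176214841) = 13·2467007773 = 32071101049.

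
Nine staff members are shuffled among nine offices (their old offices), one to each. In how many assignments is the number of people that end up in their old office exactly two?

Pick the 2 fixed positions: C(9,2) = 36 ways.
The remaining 7 must be deranged: !7 = 1854.
Total: 36 × 1854 = 66744.

66744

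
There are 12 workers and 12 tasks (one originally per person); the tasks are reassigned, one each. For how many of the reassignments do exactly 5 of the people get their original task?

1468368

Choose which 5 of the 12 are fixed: C(12,5) = 792.
The other 7 form a derangement: !7 = 1854.
Total: 792 × 1854 = 1468368.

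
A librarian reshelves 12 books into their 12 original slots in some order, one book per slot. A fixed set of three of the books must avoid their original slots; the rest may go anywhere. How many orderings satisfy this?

Inclusion-exclusion on the 3 forbidden self-matches:
Σ_{j=0}^{3} (-1)^j C(3,j)(12-j)!
= C(3,0)·12! - C(3,1)·11! + C(3,2)·10! - C(3,3)·9!
= 479001600 - 119750400 + 10886400 - 362880
= 369774720

369774720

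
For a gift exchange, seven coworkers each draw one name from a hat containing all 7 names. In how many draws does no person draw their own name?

1854

!7 = 7! · Σ_{k=0}^{7} (-1)^k/k!
= 7! - 7!/1! + 7!/2! - 7!/3! + 7!/4! - 7!/5! + 7!/6! - 7!/7!
= 5040 - 5040 + 2520 - 840 + 210 - 42 + 7 - 1
= 1854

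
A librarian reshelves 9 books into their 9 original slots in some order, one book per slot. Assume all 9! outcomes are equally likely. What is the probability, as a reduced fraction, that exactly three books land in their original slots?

53/864

Favorable outcomes: C(9,3)·!6 = 84·265 = 22260.
Total outcomes: 9! = 362880.
Probability = 22260/362880 = 53/864.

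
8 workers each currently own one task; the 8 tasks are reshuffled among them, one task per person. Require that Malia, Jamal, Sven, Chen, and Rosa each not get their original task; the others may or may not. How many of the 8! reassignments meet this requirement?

Let A_j be the event that the j-th constrained one is fixed. By inclusion-exclusion over the 5 events:
Σ_{j=0}^{5} (-1)^j C(5,j)(8-j)!
= C(5,0)·8! - C(5,1)·7! + C(5,2)·6! - C(5,3)·5! + C(5,4)·4! - C(5,5)·3!
= 40320 - 25200 + 7200 - 1200 + 120 - 6
= 21234

21234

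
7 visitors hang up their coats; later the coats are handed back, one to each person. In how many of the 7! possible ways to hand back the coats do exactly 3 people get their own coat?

Choose which 3 of the 7 are fixed: C(7,3) = 35.
The other 4 form a derangement: !4 = 9.
Total: 35 × 9 = 315.

315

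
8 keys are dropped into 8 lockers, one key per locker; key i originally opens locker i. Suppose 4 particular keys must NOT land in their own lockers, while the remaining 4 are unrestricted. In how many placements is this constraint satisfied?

Let A_j be the event that the j-th constrained one is fixed. By inclusion-exclusion over the 4 events:
Σ_{j=0}^{4} (-1)^j C(4,j)(8-j)!
= C(4,0)·8! - C(4,1)·7! + C(4,2)·6! - C(4,3)·5! + C(4,4)·4!
= 40320 - 20160 + 4320 - 480 + 24
= 24024

24024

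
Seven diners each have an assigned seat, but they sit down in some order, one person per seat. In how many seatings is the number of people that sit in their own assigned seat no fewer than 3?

407

Sum C(7,i)·!(7-i) for i = 3..7:
  i=3: C(7,3)·!4 = 35·9 = 315
  i=4: C(7,4)·!3 = 35·2 = 70
  i=5: C(7,5)·!2 = 21·1 = 21
  i=6: C(7,6)·!1 = 7·0 = 0
  i=7: C(7,7)·!0 = 1·1 = 1
Total = 407.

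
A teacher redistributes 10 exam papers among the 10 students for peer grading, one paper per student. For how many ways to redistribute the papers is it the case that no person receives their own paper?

1334961

Recurrence: !10 = 10·!9 + (-1)^10.
!10 = 10·133496 + 1 = 1334961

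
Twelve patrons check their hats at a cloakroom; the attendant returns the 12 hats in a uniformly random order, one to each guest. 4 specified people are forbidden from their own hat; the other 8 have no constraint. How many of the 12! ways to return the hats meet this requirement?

Let A_j be the event that the j-th constrained one is fixed. By inclusion-exclusion over the 4 events:
Σ_{j=0}^{4} (-1)^j C(4,j)(12-j)!
= C(4,0)·12! - C(4,1)·11! + C(4,2)·10! - C(4,3)·9! + C(4,4)·8!
= 479001600 - 159667200 + 21772800 - 1451520 + 40320
= 339696000

339696000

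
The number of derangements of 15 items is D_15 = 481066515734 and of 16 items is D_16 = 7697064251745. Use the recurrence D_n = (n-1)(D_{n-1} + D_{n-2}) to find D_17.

130850092279664

D_17 = (17-1)·(D_16 + D_15) = 16·(7697064251745 + 481066515734) = 16·8178130767479 = 130850092279664.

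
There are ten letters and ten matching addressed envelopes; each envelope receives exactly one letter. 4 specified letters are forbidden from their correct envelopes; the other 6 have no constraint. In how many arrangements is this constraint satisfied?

2399760

Inclusion-exclusion on the 4 forbidden self-matches:
Σ_{j=0}^{4} (-1)^j C(4,j)(10-j)!
= C(4,0)·10! - C(4,1)·9! + C(4,2)·8! - C(4,3)·7! + C(4,4)·6!
= 3628800 - 1451520 + 241920 - 20160 + 720
= 2399760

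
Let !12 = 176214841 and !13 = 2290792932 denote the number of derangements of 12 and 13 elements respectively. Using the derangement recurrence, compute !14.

!14 = (14-1)·(!13 + !12) = 13·(2290792932 + 176214841) = 13·2467007773 = 32071101049.

32071101049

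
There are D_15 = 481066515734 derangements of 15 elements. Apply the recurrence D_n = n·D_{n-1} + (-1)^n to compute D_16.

D_16 = 16·481066515734 + 1 = 7697064251745.

7697064251745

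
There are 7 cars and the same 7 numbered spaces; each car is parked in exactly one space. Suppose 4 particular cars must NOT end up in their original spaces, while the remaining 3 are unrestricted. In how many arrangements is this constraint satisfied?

2790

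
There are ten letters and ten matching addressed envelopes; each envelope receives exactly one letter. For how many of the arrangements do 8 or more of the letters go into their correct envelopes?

# with exactly i fixed is C(10,i)·!(10-i); sum over i=8..10:
  i=8: C(10,8)·!2 = 45·1 = 45
  i=9: C(10,9)·!1 = 10·0 = 0
  i=10: C(10,10)·!0 = 1·1 = 1
Total = 46.

46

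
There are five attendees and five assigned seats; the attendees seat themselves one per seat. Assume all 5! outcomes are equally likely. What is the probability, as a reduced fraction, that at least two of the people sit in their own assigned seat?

31/120

Favorable outcomes: Σ_{i≥2} C(5,i)·!(5-i) = 10·2 + 10·1 + 5·0 + 1·1 = 31.
Total outcomes: 5! = 120.
Probability = 31/120 = 31/120.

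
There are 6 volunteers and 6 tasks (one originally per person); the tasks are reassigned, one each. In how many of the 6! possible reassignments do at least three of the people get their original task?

56

# with exactly i fixed is C(6,i)·!(6-i); sum over i=3..6:
  i=3: C(6,3)·!3 = 20·2 = 40
  i=4: C(6,4)·!2 = 15·1 = 15
  i=5: C(6,5)·!1 = 6·0 = 0
  i=6: C(6,6)·!0 = 1·1 = 1
Total = 56.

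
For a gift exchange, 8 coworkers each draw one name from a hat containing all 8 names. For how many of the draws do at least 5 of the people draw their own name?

141

# with exactly i fixed is C(8,i)·!(8-i); sum over i=5..8:
  i=5: C(8,5)·!3 = 56·2 = 112
  i=6: C(8,6)·!2 = 28·1 = 28
  i=7: C(8,7)·!1 = 8·0 = 0
  i=8: C(8,8)·!0 = 1·1 = 1
Total = 141.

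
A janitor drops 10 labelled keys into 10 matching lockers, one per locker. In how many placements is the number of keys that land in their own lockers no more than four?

3615536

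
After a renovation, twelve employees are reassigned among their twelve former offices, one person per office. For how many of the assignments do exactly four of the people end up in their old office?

Choose which 4 of the 12 are fixed: C(12,4) = 495.
The remaining 8 must be deranged: !8 = 14833.
Total: 495 × 14833 = 7342335.

7342335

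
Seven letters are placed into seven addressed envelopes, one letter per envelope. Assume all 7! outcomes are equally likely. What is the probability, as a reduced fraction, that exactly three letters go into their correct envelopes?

Favorable outcomes: C(7,3)·!4 = 35·9 = 315.
Total outcomes: 7! = 5040.
Probability = 315/5040 = 1/16.

1/16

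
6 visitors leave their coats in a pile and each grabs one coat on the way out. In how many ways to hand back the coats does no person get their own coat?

265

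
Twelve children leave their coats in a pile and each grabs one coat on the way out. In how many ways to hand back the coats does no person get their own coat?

176214841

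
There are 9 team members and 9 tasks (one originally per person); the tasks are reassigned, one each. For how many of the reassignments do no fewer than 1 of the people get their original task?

229384

# with exactly i fixed is C(9,i)·!(9-i); sum over i=1..9:
  i=1: C(9,1)·!8 = 9·14833 = 133497
  i=2: C(9,2)·!7 = 36·1854 = 66744
  i=3: C(9,3)·!6 = 84·265 = 22260
  i=4: C(9,4)·!5 = 126·44 = 5544
  i=5: C(9,5)·!4 = 126·9 = 1134
  i=6: C(9,6)·!3 = 84·2 = 168
  i=7: C(9,7)·!2 = 36·1 = 36
  i=8: C(9,8)·!1 = 9·0 = 0
  i=9: C(9,9)·!0 = 1·1 = 1
Total = 229384.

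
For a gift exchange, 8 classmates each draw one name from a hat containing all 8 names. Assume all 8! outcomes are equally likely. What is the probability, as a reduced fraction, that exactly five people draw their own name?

1/360

Favorable outcomes: C(8,5)·!3 = 56·2 = 112.
Total outcomes: 8! = 40320.
Probability = 112/40320 = 1/360.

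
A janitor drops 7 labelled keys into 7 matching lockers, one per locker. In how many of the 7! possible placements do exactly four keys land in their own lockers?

70

Pick the 4 fixed positions: C(7,4) = 35 ways.
The remaining 3 must be deranged: !3 = 2.
Total: 35 × 2 = 70.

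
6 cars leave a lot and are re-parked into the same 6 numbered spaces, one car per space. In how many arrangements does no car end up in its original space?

By inclusion-exclusion, !6 = Σ (-1)^k · 6!/k! for k=0..6
= 6! - 6!/1! + 6!/2! - 6!/3! + 6!/4! - 6!/5! + 6!/6!
= 720 - 720 + 360 - 120 + 30 - 6 + 1
= 265

265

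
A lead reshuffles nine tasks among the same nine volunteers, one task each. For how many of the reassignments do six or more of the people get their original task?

Sum C(9,i)·!(9-i) for i = 6..9:
  i=6: C(9,6)·!3 = 84·2 = 168
  i=7: C(9,7)·!2 = 36·1 = 36
  i=8: C(9,8)·!1 = 9·0 = 0
  i=9: C(9,9)·!0 = 1·1 = 1
Total = 205.

205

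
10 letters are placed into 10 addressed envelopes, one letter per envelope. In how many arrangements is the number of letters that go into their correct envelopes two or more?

958879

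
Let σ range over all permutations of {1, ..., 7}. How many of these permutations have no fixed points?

!7 = 7! · Σ_{k=0}^{7} (-1)^k/k!
= 7! - 7!/1! + 7!/2! - 7!/3! + 7!/4! - 7!/5! + 7!/6! - 7!/7!
= 5040 - 5040 + 2520 - 840 + 210 - 42 + 7 - 1
= 1854

1854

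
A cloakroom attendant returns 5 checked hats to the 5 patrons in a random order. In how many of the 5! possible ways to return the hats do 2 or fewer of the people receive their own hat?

109

# with exactly i fixed is C(5,i)·!(5-i); sum over i=0..2:
  i=0: C(5,0)·!5 = 1·44 = 44
  i=1: C(5,1)·!4 = 5·9 = 45
  i=2: C(5,2)·!3 = 10·2 = 20
Total = 109.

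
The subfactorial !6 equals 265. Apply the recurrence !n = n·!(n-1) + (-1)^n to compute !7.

1854

!7 = 7·265 - 1 = 1854.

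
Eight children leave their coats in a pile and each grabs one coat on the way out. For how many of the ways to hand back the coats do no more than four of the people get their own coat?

40179

# with exactly i fixed is C(8,i)·!(8-i); sum over i=0..4:
  i=0: C(8,0)·!8 = 1·14833 = 14833
  i=1: C(8,1)·!7 = 8·1854 = 14832
  i=2: C(8,2)·!6 = 28·265 = 7420
  i=3: C(8,3)·!5 = 56·44 = 2464
  i=4: C(8,4)·!4 = 70·9 = 630
Total = 40179.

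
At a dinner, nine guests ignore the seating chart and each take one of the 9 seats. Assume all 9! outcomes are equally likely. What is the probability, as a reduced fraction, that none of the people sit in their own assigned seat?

Favorable outcomes: !9 = 133496.
Total outcomes: 9! = 362880.
Probability = 133496/362880 = 16687/45360.

16687/45360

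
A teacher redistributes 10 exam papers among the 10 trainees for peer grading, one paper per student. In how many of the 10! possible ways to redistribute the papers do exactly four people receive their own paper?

Pick the 4 fixed positions: C(10,4) = 210 ways.
The other 6 form a derangement: !6 = 265.
Total: 210 × 265 = 55650.

55650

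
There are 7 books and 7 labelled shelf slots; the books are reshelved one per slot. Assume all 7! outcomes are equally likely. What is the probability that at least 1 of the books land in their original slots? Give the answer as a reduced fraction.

177/280

Favorable outcomes: Σ_{i≥1} C(7,i)·!(7-i) = 7·265 + 21·44 + 35·9 + 35·2 + 21·1 + 7·0 + 1·1 = 3186.
Total outcomes: 7! = 5040.
Probability = 3186/5040 = 177/280.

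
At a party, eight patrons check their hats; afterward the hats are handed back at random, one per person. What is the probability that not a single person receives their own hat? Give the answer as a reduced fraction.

Favorable outcomes: !8 = 14833.
Total outcomes: 8! = 40320.
Probability = 14833/40320 = 2119/5760.

2119/5760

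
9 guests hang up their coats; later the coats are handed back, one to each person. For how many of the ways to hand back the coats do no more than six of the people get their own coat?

362843

# with exactly i fixed is C(9,i)·!(9-i); sum over i=0..6:
  i=0: C(9,0)·!9 = 1·133496 = 133496
  i=1: C(9,1)·!8 = 9·14833 = 133497
  i=2: C(9,2)·!7 = 36·1854 = 66744
  i=3: C(9,3)·!6 = 84·265 = 22260
  i=4: C(9,4)·!5 = 126·44 = 5544
  i=5: C(9,5)·!4 = 126·9 = 1134
  i=6: C(9,6)·!3 = 84·2 = 168
Total = 362843.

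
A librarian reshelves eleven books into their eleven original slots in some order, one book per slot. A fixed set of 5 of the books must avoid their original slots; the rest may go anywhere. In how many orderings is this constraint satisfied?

25022880

Inclusion-exclusion on the 5 forbidden self-matches:
Σ_{j=0}^{5} (-1)^j C(5,j)(11-j)!
= C(5,0)·11! - C(5,1)·10! + C(5,2)·9! - C(5,3)·8! + C(5,4)·7! - C(5,5)·6!
= 39916800 - 18144000 + 3628800 - 403200 + 25200 - 720
= 25022880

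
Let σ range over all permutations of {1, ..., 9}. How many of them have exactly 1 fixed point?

Pick the single fixed position: C(9,1) = 9 ways.
The other 8 form a derangement: !8 = 14833.
Total: 9 × 14833 = 133497.

133497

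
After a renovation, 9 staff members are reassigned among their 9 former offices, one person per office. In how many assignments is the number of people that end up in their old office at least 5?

Sum C(9,i)·!(9-i) for i = 5..9:
  i=5: C(9,5)·!4 = 126·9 = 1134
  i=6: C(9,6)·!3 = 84·2 = 168
  i=7: C(9,7)·!2 = 36·1 = 36
  i=8: C(9,8)·!1 = 9·0 = 0
  i=9: C(9,9)·!0 = 1·1 = 1
Total = 1339.

1339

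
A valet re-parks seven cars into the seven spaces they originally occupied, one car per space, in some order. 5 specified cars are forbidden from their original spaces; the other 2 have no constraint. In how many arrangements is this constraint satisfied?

Let A_j be the event that the j-th constrained one is fixed. By inclusion-exclusion over the 5 events:
Σ_{j=0}^{5} (-1)^j C(5,j)(7-j)!
= C(5,0)·7! - C(5,1)·6! + C(5,2)·5! - C(5,3)·4! + C(5,4)·3! - C(5,5)·2!
= 5040 - 3600 + 1200 - 240 + 30 - 2
= 2428

2428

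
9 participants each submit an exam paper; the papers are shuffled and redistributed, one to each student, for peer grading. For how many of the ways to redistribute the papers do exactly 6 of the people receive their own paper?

168

Choose which 6 of the 9 are fixed: C(9,6) = 84.
The other 3 form a derangement: !3 = 2.
Total: 84 × 2 = 168.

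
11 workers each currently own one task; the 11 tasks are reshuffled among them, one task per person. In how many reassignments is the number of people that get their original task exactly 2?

Pick the 2 fixed positions: C(11,2) = 55 ways.
The remaining 9 must be deranged: !9 = 133496.
Total: 55 × 133496 = 7342280.

7342280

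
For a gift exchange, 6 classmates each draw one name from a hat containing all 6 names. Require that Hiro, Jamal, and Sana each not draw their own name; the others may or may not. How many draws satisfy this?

426

Let A_j be the event that the j-th constrained one is fixed. By inclusion-exclusion over the 3 events:
Σ_{j=0}^{3} (-1)^j C(3,j)(6-j)!
= C(3,0)·6! - C(3,1)·5! + C(3,2)·4! - C(3,3)·3!
= 720 - 360 + 72 - 6
= 426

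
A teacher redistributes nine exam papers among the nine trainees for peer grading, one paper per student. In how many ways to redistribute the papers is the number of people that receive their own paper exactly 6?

168

Choose which 6 of the 9 are fixed: C(9,6) = 84.
The remaining 3 must be deranged: !3 = 2.
Total: 84 × 2 = 168.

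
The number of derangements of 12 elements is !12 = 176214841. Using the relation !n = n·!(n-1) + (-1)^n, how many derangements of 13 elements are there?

2290792932

!13 = 13·176214841 - 1 = 2290792932.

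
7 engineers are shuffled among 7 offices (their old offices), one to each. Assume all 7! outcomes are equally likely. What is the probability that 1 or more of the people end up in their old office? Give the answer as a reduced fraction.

177/280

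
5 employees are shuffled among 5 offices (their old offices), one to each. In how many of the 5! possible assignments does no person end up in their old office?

44

Use !n = (n-1)(!(n-1) + !(n-2)).
!5 = 4·(9 + 2) = 4·11 = 44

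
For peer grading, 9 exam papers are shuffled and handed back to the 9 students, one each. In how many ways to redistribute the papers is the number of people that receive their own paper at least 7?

37

# with exactly i fixed is C(9,i)·!(9-i); sum over i=7..9:
  i=7: C(9,7)·!2 = 36·1 = 36
  i=8: C(9,8)·!1 = 9·0 = 0
  i=9: C(9,9)·!0 = 1·1 = 1
Total = 37.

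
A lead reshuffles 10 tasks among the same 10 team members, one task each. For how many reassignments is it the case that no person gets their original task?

The subfactorial !10 = [10!/e] (nearest integer).
10! = 3628800, and 3628800/e ≈ 1334960.92, so !10 = 1334961.

1334961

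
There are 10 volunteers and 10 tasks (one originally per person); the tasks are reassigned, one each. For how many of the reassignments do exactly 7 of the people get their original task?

Pick the 7 fixed positions: C(10,7) = 120 ways.
The remaining 3 must be deranged: !3 = 2.
Total: 120 × 2 = 240.

240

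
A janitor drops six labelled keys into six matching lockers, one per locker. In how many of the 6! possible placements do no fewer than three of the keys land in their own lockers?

56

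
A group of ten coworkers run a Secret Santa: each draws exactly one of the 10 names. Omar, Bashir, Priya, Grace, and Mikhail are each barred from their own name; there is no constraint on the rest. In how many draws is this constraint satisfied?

2170680

Inclusion-exclusion on the 5 forbidden self-matches:
Σ_{j=0}^{5} (-1)^j C(5,j)(10-j)!
= C(5,0)·10! - C(5,1)·9! + C(5,2)·8! - C(5,3)·7! + C(5,4)·6! - C(5,5)·5!
= 3628800 - 1814400 + 403200 - 50400 + 3600 - 120
= 2170680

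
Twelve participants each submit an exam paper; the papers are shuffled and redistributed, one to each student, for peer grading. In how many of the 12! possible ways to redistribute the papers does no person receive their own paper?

!12 is the nearest integer to 12!/e.
12! = 479001600, and 479001600/e ≈ 176214840.93, so !12 = 176214841.

176214841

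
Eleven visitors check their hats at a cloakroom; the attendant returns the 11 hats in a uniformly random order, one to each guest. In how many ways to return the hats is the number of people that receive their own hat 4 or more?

757934

# with exactly i fixed is C(11,i)·!(11-i); sum over i=4..11:
  i=4: C(11,4)·!7 = 330·1854 = 611820
  i=5: C(11,5)·!6 = 462·265 = 122430
  i=6: C(11,6)·!5 = 462·44 = 20328
  i=7: C(11,7)·!4 = 330·9 = 2970
  i=8: C(11,8)·!3 = 165·2 = 330
  i=9: C(11,9)·!2 = 55·1 = 55
  i=10: C(11,10)·!1 = 11·0 = 0
  i=11: C(11,11)·!0 = 1·1 = 1
Total = 757934.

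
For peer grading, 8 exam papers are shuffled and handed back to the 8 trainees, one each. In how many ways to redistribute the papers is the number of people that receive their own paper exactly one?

Pick the single fixed position: C(8,1) = 8 ways.
The other 7 form a derangement: !7 = 1854.
Total: 8 × 1854 = 14832.

14832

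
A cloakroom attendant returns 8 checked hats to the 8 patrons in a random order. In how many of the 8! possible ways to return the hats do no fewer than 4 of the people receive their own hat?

# with exactly i fixed is C(8,i)·!(8-i); sum over i=4..8:
  i=4: C(8,4)·!4 = 70·9 = 630
  i=5: C(8,5)·!3 = 56·2 = 112
  i=6: C(8,6)·!2 = 28·1 = 28
  i=7: C(8,7)·!1 = 8·0 = 0
  i=8: C(8,8)·!0 = 1·1 = 1
Total = 771.

771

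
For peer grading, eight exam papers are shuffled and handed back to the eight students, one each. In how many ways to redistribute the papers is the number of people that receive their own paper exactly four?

Pick the 4 fixed positions: C(8,4) = 70 ways.
The other 4 form a derangement: !4 = 9.
Total: 70 × 9 = 630.

630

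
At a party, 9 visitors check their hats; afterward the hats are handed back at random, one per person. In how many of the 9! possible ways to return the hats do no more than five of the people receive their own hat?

Sum C(9,i)·!(9-i) for i = 0..5:
  i=0: C(9,0)·!9 = 1·133496 = 133496
  i=1: C(9,1)·!8 = 9·14833 = 133497
  i=2: C(9,2)·!7 = 36·1854 = 66744
  i=3: C(9,3)·!6 = 84·265 = 22260
  i=4: C(9,4)·!5 = 126·44 = 5544
  i=5: C(9,5)·!4 = 126·9 = 1134
Total = 362675.

362675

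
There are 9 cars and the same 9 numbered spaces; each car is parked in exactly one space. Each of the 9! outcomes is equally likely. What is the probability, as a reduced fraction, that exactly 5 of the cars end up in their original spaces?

Favorable outcomes: C(9,5)·!4 = 126·9 = 1134.
Total outcomes: 9! = 362880.
Probability = 1134/362880 = 1/320.

1/320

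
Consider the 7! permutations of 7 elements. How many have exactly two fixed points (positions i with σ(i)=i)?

924

Choose which 2 of the 7 are fixed: C(7,2) = 21.
The remaining 5 must be deranged: !5 = 44.
Total: 21 × 44 = 924.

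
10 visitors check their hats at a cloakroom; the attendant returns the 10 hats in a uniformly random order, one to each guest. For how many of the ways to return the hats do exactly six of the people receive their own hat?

1890

Choose which 6 of the 10 are fixed: C(10,6) = 210.
The remaining 4 must be deranged: !4 = 9.
Total: 210 × 9 = 1890.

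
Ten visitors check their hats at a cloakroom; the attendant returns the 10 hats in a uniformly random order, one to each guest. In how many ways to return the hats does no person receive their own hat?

Recurrence: !10 = 9·(!9 + !8).
!10 = 9·(133496 + 14833) = 9·148329 = 1334961

1334961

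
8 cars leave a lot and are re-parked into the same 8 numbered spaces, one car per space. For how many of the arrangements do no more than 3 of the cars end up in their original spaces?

39549

Sum C(8,i)·!(8-i) for i = 0..3:
  i=0: C(8,0)·!8 = 1·14833 = 14833
  i=1: C(8,1)·!7 = 8·1854 = 14832
  i=2: C(8,2)·!6 = 28·265 = 7420
  i=3: C(8,3)·!5 = 56·44 = 2464
Total = 39549.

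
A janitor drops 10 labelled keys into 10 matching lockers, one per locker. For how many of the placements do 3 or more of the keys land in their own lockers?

291394

Sum C(10,i)·!(10-i) for i = 3..10:
  i=3: C(10,3)·!7 = 120·1854 = 222480
  i=4: C(10,4)·!6 = 210·265 = 55650
  i=5: C(10,5)·!5 = 252·44 = 11088
  i=6: C(10,6)·!4 = 210·9 = 1890
  i=7: C(10,7)·!3 = 120·2 = 240
  i=8: C(10,8)·!2 = 45·1 = 45
  i=9: C(10,9)·!1 = 10·0 = 0
  i=10: C(10,10)·!0 = 1·1 = 1
Total = 291394.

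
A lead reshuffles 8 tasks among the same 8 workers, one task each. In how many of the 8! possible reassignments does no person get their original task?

14833

Recurrence: !8 = 8·!7 + (-1)^8.
!8 = 8·1854 + 1 = 14833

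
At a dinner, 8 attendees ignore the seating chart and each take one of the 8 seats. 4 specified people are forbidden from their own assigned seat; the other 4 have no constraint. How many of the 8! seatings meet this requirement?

Let A_j be the event that the j-th constrained one is fixed. By inclusion-exclusion over the 4 events:
Σ_{j=0}^{4} (-1)^j C(4,j)(8-j)!
= C(4,0)·8! - C(4,1)·7! + C(4,2)·6! - C(4,3)·5! + C(4,4)·4!
= 40320 - 20160 + 4320 - 480 + 24
= 24024

24024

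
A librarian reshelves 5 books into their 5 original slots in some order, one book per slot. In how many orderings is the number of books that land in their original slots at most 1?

89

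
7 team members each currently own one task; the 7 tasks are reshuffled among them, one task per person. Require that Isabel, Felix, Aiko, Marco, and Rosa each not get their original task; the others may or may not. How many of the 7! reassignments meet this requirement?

2428

Let A_j be the event that the j-th constrained one is fixed. By inclusion-exclusion over the 5 events:
Σ_{j=0}^{5} (-1)^j C(5,j)(7-j)!
= C(5,0)·7! - C(5,1)·6! + C(5,2)·5! - C(5,3)·4! + C(5,4)·3! - C(5,5)·2!
= 5040 - 3600 + 1200 - 240 + 30 - 2
= 2428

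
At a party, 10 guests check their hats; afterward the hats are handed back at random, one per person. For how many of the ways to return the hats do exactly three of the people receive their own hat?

Choose which 3 of the 10 are fixed: C(10,3) = 120.
The other 7 form a derangement: !7 = 1854.
Total: 120 × 1854 = 222480.

222480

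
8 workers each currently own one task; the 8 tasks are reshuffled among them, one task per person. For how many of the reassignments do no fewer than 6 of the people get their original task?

29

Sum C(8,i)·!(8-i) for i = 6..8:
  i=6: C(8,6)·!2 = 28·1 = 28
  i=7: C(8,7)·!1 = 8·0 = 0
  i=8: C(8,8)·!0 = 1·1 = 1
Total = 29.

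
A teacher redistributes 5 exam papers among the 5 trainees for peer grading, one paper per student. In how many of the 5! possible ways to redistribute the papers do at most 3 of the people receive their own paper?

# with exactly i fixed is C(5,i)·!(5-i); sum over i=0..3:
  i=0: C(5,0)·!5 = 1·44 = 44
  i=1: C(5,1)·!4 = 5·9 = 45
  i=2: C(5,2)·!3 = 10·2 = 20
  i=3: C(5,3)·!2 = 10·1 = 10
Total = 119.

119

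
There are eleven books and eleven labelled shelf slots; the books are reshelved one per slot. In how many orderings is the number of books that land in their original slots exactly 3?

Pick the 3 fixed positions: C(11,3) = 165 ways.
The remaining 8 must be deranged: !8 = 14833.
Total: 165 × 14833 = 2447445.

2447445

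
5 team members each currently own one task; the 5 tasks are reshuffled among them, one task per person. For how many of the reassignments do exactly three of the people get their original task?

Pick the 3 fixed positions: C(5,3) = 10 ways.
The other 2 form a derangement: !2 = 1.
Total: 10 × 1 = 10.

10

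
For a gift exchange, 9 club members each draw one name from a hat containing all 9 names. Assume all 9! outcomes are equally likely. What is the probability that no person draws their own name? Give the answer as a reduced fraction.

Favorable outcomes: !9 = 133496.
Total outcomes: 9! = 362880.
Probability = 133496/362880 = 16687/45360.

16687/45360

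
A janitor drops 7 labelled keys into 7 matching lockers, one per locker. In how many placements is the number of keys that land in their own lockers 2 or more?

1331

# with exactly i fixed is C(7,i)·!(7-i); sum over i=2..7:
  i=2: C(7,2)·!5 = 21·44 = 924
  i=3: C(7,3)·!4 = 35·9 = 315
  i=4: C(7,4)·!3 = 35·2 = 70
  i=5: C(7,5)·!2 = 21·1 = 21
  i=6: C(7,6)·!1 = 7·0 = 0
  i=7: C(7,7)·!0 = 1·1 = 1
Total = 1331.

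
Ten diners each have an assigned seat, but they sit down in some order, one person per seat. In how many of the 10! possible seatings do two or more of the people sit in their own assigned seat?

Sum C(10,i)·!(10-i) for i = 2..10:
  i=2: C(10,2)·!8 = 45·14833 = 667485
  i=3: C(10,3)·!7 = 120·1854 = 222480
  i=4: C(10,4)·!6 = 210·265 = 55650
  i=5: C(10,5)·!5 = 252·44 = 11088
  i=6: C(10,6)·!4 = 210·9 = 1890
  i=7: C(10,7)·!3 = 120·2 = 240
  i=8: C(10,8)·!2 = 45·1 = 45
  i=9: C(10,9)·!1 = 10·0 = 0
  i=10: C(10,10)·!0 = 1·1 = 1
Total = 958879.

958879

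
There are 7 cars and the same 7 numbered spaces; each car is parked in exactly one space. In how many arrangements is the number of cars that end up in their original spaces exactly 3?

315

Choose which 3 of the 7 are fixed: C(7,3) = 35.
The remaining 4 must be deranged: !4 = 9.
Total: 35 × 9 = 315.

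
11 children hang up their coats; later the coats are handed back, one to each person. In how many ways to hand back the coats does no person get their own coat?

14684570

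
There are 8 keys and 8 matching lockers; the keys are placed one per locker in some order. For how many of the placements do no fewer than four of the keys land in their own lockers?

# with exactly i fixed is C(8,i)·!(8-i); sum over i=4..8:
  i=4: C(8,4)·!4 = 70·9 = 630
  i=5: C(8,5)·!3 = 56·2 = 112
  i=6: C(8,6)·!2 = 28·1 = 28
  i=7: C(8,7)·!1 = 8·0 = 0
  i=8: C(8,8)·!0 = 1·1 = 1
Total = 771.

771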